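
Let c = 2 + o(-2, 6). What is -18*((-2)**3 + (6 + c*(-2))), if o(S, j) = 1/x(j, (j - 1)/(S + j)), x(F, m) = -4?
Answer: 99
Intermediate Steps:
o(S, j) = -1/4 (o(S, j) = 1/(-4) = -1/4)
c = 7/4 (c = 2 - 1/4 = 7/4 ≈ 1.7500)
-18*((-2)**3 + (6 + c*(-2))) = -18*((-2)**3 + (6 + (7/4)*(-2))) = -18*(-8 + (6 - 7/2)) = -18*(-8 + 5/2) = -18*(-11/2) = 99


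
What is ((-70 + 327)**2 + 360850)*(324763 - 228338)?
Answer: 41163736075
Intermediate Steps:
((-70 + 327)**2 + 360850)*(324763 - 228338) = (257**2 + 360850)*96425 = (66049 + 360850)*96425 = 426899*96425 = 41163736075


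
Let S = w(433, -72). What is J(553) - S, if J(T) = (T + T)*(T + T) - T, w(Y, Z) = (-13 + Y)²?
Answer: 1046283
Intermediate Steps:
S = 176400 (S = (-13 + 433)² = 420² = 176400)
J(T) = -T + 4*T² (J(T) = (2*T)*(2*T) - T = 4*T² - T = -T + 4*T²)
J(553) - S = 553*(-1 + 4*553) - 1*176400 = 553*(-1 + 2212) - 176400 = 553*2211 - 176400 = 1222683 - 176400 = 1046283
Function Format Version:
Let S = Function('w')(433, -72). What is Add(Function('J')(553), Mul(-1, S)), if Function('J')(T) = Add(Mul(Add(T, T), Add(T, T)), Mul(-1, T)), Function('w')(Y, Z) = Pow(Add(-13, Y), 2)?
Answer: 1046283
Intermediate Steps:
S = 176400 (S = Pow(Add(-13, 433), 2) = Pow(420, 2) = 176400)
Function('J')(T) = Add(Mul(-1, T), Mul(4, Pow(T, 2))) (Function('J')(T) = Add(Mul(Mul(2, T), Mul(2, T)), Mul(-1, T)) = Add(Mul(4, Pow(T, 2)), Mul(-1, T)) = Add(Mul(-1, T), Mul(4, Pow(T, 2))))
Add(Function('J')(553), Mul(-1, S)) = Add(Mul(553, Add(-1, Mul(4, 553))), Mul(-1, 176400)) = Add(Mul(553, Add(-1, 2212)), -176400) = Add(Mul(553, 2211), -176400) = Add(1222683, -176400) = 1046283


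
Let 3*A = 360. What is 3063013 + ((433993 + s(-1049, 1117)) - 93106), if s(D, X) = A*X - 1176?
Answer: 3536764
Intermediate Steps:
A = 120 (A = (⅓)*360 = 120)
s(D, X) = -1176 + 120*X (s(D, X) = 120*X - 1176 = -1176 + 120*X)
3063013 + ((433993 + s(-1049, 1117)) - 93106) = 3063013 + ((433993 + (-1176 + 120*1117)) - 93106) = 3063013 + ((433993 + (-1176 + 134040)) - 93106) = 3063013 + ((433993 + 132864) - 93106) = 3063013 + (566857 - 93106) = 3063013 + 473751 = 3536764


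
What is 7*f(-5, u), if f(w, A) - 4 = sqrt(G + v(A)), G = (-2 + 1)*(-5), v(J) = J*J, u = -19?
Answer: 28 + 7*sqrt(366) ≈ 161.92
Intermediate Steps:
v(J) = J**2
G = 5 (G = -1*(-5) = 5)
f(w, A) = 4 + sqrt(5 + A**2)
7*f(-5, u) = 7*(4 + sqrt(5 + (-19)**2)) = 7*(4 + sqrt(5 + 361)) = 7*(4 + sqrt(366)) = 28 + 7*sqrt(366)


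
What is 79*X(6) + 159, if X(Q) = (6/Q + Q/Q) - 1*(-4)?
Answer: 633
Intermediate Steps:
X(Q) = 5 + 6/Q (X(Q) = (6/Q + 1) + 4 = (1 + 6/Q) + 4 = 5 + 6/Q)
79*X(6) + 159 = 79*(5 + 6/6) + 159 = 79*(5 + 6*(⅙)) + 159 = 79*(5 + 1) + 159 = 79*6 + 159 = 474 + 159 = 633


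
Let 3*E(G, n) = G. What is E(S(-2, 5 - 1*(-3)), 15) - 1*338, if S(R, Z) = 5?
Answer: -1009/3 ≈ -336.33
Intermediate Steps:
E(G, n) = G/3
E(S(-2, 5 - 1*(-3)), 15) - 1*338 = (⅓)*5 - 1*338 = 5/3 - 338 = -1009/3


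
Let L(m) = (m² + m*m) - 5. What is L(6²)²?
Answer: 6692569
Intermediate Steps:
L(m) = -5 + 2*m² (L(m) = (m² + m²) - 5 = 2*m² - 5 = -5 + 2*m²)
L(6²)² = (-5 + 2*(6²)²)² = (-5 + 2*36²)² = (-5 + 2*1296)² = (-5 + 2592)² = 2587² = 6692569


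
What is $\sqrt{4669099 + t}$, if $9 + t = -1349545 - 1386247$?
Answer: $\sqrt{1933298} \approx 1390.4$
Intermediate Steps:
$t = -2735801$ ($t = -9 - 2735792 = -2735801$)
$\sqrt{4669099 + t} = \sqrt{4669099 - 2735801} = \sqrt{1933298}$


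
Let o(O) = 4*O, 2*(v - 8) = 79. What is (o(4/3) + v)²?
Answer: 100489/36 ≈ 2791.4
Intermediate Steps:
v = 95/2 (v = 8 + (½)*79 = 8 + 79/2 = 95/2 ≈ 47.500)
(o(4/3) + v)² = (4*(4/3) + 95/2)² = (16/3 + 95/2)² = (317/6)² = 100489/36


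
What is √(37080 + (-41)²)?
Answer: √38761 ≈ 196.88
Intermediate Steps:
√(37080 + (-41)²) = √(37080 + 1681) = √38761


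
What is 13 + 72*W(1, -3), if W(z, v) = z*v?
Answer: -203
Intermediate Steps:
W(z, v) = v*z
13 + 72*W(1, -3) = 13 + 72*(-3*1) = 13 + 72*(-3) = 13 - 216 = -203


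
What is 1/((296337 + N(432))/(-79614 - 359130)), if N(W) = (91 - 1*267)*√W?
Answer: -14446231192/9755803993 - 102958592*√3/9755803993 ≈ -1.4991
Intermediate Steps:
N(W) = -176*√W (N(W) = (91 - 267)*√W = -176*√W)
1/((296337 + N(432))/(-79614 - 359130)) = 1/((296337 - 2112*√3)/(-79614 - 359130)) = 1/((296337 - 2112*√3)/(-438744)) = 1/((296337 - 2112*√3)*(-1/438744)) = 1/(-98779/146248 + 88*√3/18281)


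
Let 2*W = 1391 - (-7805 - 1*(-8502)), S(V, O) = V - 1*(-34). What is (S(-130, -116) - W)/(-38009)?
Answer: 443/38009 ≈ 0.011655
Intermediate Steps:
S(V, O) = 34 + V (S(V, O) = V + 34 = 34 + V)
W = 347 (W = (1391 - (-7805 - 1*(-8502)))/2 = (1391 - (-7805 + 8502))/2 = (1391 - 1*697)/2 = (1391 - 697)/2 = (½)*694 = 347)
(S(-130, -116) - W)/(-38009) = ((34 - 130) - 1*347)/(-38009) = (-96 - 347)*(-1/38009) = -443*(-1/38009) = 443/38009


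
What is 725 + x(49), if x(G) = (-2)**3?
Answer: 717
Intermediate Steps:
x(G) = -8
725 + x(49) = 725 - 8 = 717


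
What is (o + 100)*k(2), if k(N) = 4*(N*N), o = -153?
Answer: -848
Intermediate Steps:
k(N) = 4*N**2
(o + 100)*k(2) = (-153 + 100)*(4*2**2) = -212*4 = -53*16 = -848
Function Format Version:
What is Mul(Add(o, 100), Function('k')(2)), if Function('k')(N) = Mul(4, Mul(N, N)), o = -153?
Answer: -848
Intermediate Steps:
Function('k')(N) = Mul(4, Pow(N, 2))
Mul(Add(o, 100), Function('k')(2)) = Mul(Add(-153, 100), Mul(4, Pow(2, 2))) = Mul(-53, Mul(4, 4)) = Mul(-53, 16) = -848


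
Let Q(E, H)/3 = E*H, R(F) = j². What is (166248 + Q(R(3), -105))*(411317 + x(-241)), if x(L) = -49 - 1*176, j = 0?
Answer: 68343222816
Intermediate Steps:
R(F) = 0 (R(F) = 0² = 0)
Q(E, H) = 3*E*H (Q(E, H) = 3*(E*H) = 3*E*H)
x(L) = -225 (x(L) = -49 - 176 = -225)
(166248 + Q(R(3), -105))*(411317 + x(-241)) = (166248 + 3*0*(-105))*(411317 - 225) = (166248 + 0)*411092 = 166248*411092 = 68343222816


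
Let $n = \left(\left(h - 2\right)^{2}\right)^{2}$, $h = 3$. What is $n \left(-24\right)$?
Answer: $-24$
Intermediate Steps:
$n = 1$ ($n = \left(\left(3 - 2\right)^{2}\right)^{2} = \left(1^{2}\right)^{2} = 1^{2} = 1$)
$n \left(-24\right) = 1 \left(-24\right) = -24$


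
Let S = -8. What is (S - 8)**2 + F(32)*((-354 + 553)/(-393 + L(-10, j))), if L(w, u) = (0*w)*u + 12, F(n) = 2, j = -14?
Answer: 97138/381 ≈ 254.96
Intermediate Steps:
L(w, u) = 12 (L(w, u) = 0*u + 12 = 0 + 12 = 12)
(S - 8)**2 + F(32)*((-354 + 553)/(-393 + L(-10, j))) = (-8 - 8)**2 + 2*((-354 + 553)/(-393 + 12)) = (-16)**2 + 2*(199/(-381)) = 256 + 2*(199*(-1/381)) = 256 + 2*(-199/381) = 256 - 398/381 = 97138/381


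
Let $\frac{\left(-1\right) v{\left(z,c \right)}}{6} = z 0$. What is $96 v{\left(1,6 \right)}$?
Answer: $0$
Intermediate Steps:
$v{\left(z,c \right)} = 0$ ($v{\left(z,c \right)} = - 6 z 0 = \left(-6\right) 0 = 0$)
$96 v{\left(1,6 \right)} = 96 \cdot 0 = 0$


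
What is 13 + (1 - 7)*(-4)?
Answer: 37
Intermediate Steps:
13 + (1 - 7)*(-4) = 13 - 6*(-4) = 13 + 24 = 37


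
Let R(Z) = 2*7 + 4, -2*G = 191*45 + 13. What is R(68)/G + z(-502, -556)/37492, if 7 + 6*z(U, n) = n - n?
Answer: -18211/4322292 ≈ -0.0042133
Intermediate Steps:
z(U, n) = -7/6 (z(U, n) = -7/6 + (n - n)/6 = -7/6 + (1/6)*0 = -7/6 + 0 = -7/6)
G = -4304 (G = -(191*45 + 13)/2 = -(8595 + 13)/2 = -1/2*8608 = -4304)
R(Z) = 18 (R(Z) = 14 + 4 = 18)
R(68)/G + z(-502, -556)/37492 = 18/(-4304) - 7/6/37492 = 18*(-1/4304) - 7/6*1/37492 = -9/2152 - 1/32136 = -18211/4322292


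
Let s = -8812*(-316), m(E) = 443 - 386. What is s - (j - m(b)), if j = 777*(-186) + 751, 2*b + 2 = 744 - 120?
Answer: 2928420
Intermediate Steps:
b = 311 (b = -1 + (744 - 120)/2 = -1 + (1/2)*624 = -1 + 312 = 311)
m(E) = 57
j = -143771 (j = -144522 + 751 = -143771)
s = 2784592
s - (j - m(b)) = 2784592 - (-143771 - 1*57) = 2784592 - (-143771 - 57) = 2784592 - 1*(-143828) = 2784592 + 143828 = 2928420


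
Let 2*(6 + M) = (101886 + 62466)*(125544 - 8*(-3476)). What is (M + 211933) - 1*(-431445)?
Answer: 12602497324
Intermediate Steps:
M = 12601853946 (M = -6 + ((101886 + 62466)*(125544 - 8*(-3476)))/2 = -6 + (164352*(125544 + 27808))/2 = -6 + (164352*153352)/2 = -6 + (½)*25203707904 = -6 + 12601853952 = 12601853946)
(M + 211933) - 1*(-431445) = (12601853946 + 211933) - 1*(-431445) = 12602065879 + 431445 = 12602497324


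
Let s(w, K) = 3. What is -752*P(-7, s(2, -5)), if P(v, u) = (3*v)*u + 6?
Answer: 42864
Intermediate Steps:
P(v, u) = 6 + 3*u*v (P(v, u) = 3*u*v + 6 = 6 + 3*u*v)
-752*P(-7, s(2, -5)) = -752*(6 + 3*3*(-7)) = -752*(6 - 63) = -752*(-57) = 42864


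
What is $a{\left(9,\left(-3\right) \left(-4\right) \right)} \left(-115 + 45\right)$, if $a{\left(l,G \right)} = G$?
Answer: $-840$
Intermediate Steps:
$a{\left(9,\left(-3\right) \left(-4\right) \right)} \left(-115 + 45\right) = \left(-3\right) \left(-4\right) \left(-115 + 45\right) = 12 \left(-70\right) = -840$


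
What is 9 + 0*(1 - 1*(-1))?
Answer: 9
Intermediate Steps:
9 + 0*(1 - 1*(-1)) = 9 + 0*(1 + 1) = 9 + 0*2 = 9 + 0 = 9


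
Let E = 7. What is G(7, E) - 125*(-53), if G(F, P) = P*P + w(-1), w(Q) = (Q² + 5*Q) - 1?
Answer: 6669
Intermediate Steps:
w(Q) = -1 + Q² + 5*Q
G(F, P) = -5 + P² (G(F, P) = P*P + (-1 + (-1)² + 5*(-1)) = P² + (-1 + 1 - 5) = P² - 5 = -5 + P²)
G(7, E) - 125*(-53) = (-5 + 7²) - 125*(-53) = (-5 + 49) + 6625 = 44 + 6625 = 6669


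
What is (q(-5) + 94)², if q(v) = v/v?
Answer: 9025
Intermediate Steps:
q(v) = 1
(q(-5) + 94)² = (1 + 94)² = 95² = 9025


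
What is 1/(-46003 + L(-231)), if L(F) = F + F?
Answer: -1/46465 ≈ -2.1522e-5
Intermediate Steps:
L(F) = 2*F
1/(-46003 + L(-231)) = 1/(-46003 + 2*(-231)) = 1/(-46003 - 462) = 1/(-46465) = -1/46465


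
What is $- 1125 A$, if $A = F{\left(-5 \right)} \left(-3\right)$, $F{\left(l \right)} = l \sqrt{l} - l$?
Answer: $16875 - 16875 i \sqrt{5} \approx 16875.0 - 37734.0 i$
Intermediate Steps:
$F{\left(l \right)} = l^{\frac{3}{2}} - l$
$A = -15 + 15 i \sqrt{5}$ ($A = \left(\left(-5\right)^{\frac{3}{2}} - -5\right) \left(-3\right) = \left(- 5 i \sqrt{5} + 5\right) \left(-3\right) = \left(5 - 5 i \sqrt{5}\right) \left(-3\right) = -15 + 15 i \sqrt{5} \approx -15.0 + 33.541 i$)
$- 1125 A = - 1125 \left(-15 + 15 i \sqrt{5}\right) = 16875 - 16875 i \sqrt{5}$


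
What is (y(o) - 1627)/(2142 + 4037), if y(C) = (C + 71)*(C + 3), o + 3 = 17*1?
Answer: -182/6179 ≈ -0.029455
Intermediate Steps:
o = 14 (o = -3 + 17*1 = -3 + 17 = 14)
y(C) = (3 + C)*(71 + C) (y(C) = (71 + C)*(3 + C) = (3 + C)*(71 + C))
(y(o) - 1627)/(2142 + 4037) = ((213 + 14² + 74*14) - 1627)/(2142 + 4037) = ((213 + 196 + 1036) - 1627)/6179 = (1445 - 1627)*(1/6179) = -182*1/6179 = -182/6179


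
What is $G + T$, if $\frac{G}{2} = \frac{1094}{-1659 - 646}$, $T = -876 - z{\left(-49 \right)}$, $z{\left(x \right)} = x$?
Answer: $- \frac{1908423}{2305} \approx -827.95$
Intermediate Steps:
$T = -827$ ($T = -876 - -49 = -876 + 49 = -827$)
$G = - \frac{2188}{2305}$ ($G = 2 \frac{1094}{-1659 - 646} = 2 \frac{1094}{-2305} = 2 \cdot 1094 \left(- \frac{1}{2305}\right) = 2 \left(- \frac{1094}{2305}\right) = - \frac{2188}{2305} \approx -0.94924$)
$G + T = - \frac{2188}{2305} - 827 = - \frac{1908423}{2305}$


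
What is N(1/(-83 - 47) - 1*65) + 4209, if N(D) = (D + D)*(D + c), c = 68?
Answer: 32278611/8450 ≈ 3820.0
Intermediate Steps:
N(D) = 2*D*(68 + D) (N(D) = (D + D)*(D + 68) = (2*D)*(68 + D) = 2*D*(68 + D))
N(1/(-83 - 47) - 1*65) + 4209 = 2*(1/(-83 - 47) - 1*65)*(68 + (1/(-83 - 47) - 1*65)) + 4209 = 2*(1/(-130) - 65)*(68 + (1/(-130) - 65)) + 4209 = 2*(-1/130 - 65)*(68 + (-1/130 - 65)) + 4209 = 2*(-8451/130)*(68 - 8451/130) + 4209 = 2*(-8451/130)*(389/130) + 4209 = -3287439/8450 + 4209 = 32278611/8450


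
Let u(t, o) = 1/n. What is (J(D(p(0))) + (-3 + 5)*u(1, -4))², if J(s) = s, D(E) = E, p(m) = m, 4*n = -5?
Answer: 64/25 ≈ 2.5600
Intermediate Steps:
n = -5/4 (n = (¼)*(-5) = -5/4 ≈ -1.2500)
u(t, o) = -⅘ (u(t, o) = 1/(-5/4) = -⅘)
(J(D(p(0))) + (-3 + 5)*u(1, -4))² = (0 + (-3 + 5)*(-⅘))² = (0 + 2*(-⅘))² = (0 - 8/5)² = (-8/5)² = 64/25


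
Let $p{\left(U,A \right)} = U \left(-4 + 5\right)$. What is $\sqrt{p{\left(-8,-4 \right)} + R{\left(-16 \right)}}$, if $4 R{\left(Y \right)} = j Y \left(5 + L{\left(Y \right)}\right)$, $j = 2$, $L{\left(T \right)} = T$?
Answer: $4 \sqrt{5} \approx 8.9443$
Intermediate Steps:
$p{\left(U,A \right)} = U$ ($p{\left(U,A \right)} = U 1 = U$)
$R{\left(Y \right)} = \frac{Y \left(5 + Y\right)}{2}$ ($R{\left(Y \right)} = \frac{2 Y \left(5 + Y\right)}{4} = \frac{Y \left(5 + Y\right)}{2}$)
$\sqrt{p{\left(-8,-4 \right)} + R{\left(-16 \right)}} = \sqrt{-8 + \frac{1}{2} \left(-16\right) \left(5 - 16\right)} = \sqrt{-8 + \frac{1}{2} \left(-16\right) \left(-11\right)} = \sqrt{-8 + 88} = \sqrt{80} = 4 \sqrt{5}$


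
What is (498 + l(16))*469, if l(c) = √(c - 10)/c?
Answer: 233562 + 469*√6/16 ≈ 2.3363e+5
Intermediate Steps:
l(c) = √(-10 + c)/c
(498 + l(16))*469 = (498 + √(-10 + 16)/16)*469 = (498 + √6/16)*469 = 233562 + 469*√6/16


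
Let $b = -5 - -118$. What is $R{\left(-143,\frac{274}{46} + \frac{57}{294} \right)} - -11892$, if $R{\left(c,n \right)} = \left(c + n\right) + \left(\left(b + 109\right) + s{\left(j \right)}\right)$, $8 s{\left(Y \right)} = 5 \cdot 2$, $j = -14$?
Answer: $\frac{53998629}{4508} \approx 11978.0$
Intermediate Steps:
$b = 113$ ($b = -5 + 118 = 113$)
$s{\left(Y \right)} = \frac{5}{4}$ ($s{\left(Y \right)} = \frac{5 \cdot 2}{8} = \frac{1}{8} \cdot 10 = \frac{5}{4}$)
$R{\left(c,n \right)} = \frac{893}{4} + c + n$ ($R{\left(c,n \right)} = \left(c + n\right) + \left(\left(113 + 109\right) + \frac{5}{4}\right) = \left(c + n\right) + \left(222 + \frac{5}{4}\right) = \left(c + n\right) + \frac{893}{4} = \frac{893}{4} + c + n$)
$R{\left(-143,\frac{274}{46} + \frac{57}{294} \right)} - -11892 = \left(\frac{893}{4} - 143 + \left(\frac{274}{46} + \frac{57}{294}\right)\right) - -11892 = \left(\frac{893}{4} - 143 + \left(274 \cdot \frac{1}{46} + 57 \cdot \frac{1}{294}\right)\right) + 11892 = \left(\frac{893}{4} - 143 + \left(\frac{137}{23} + \frac{19}{98}\right)\right) + 11892 = \left(\frac{893}{4} - 143 + \frac{13863}{2254}\right) + 11892 = \frac{389493}{4508} + 11892 = \frac{53998629}{4508}$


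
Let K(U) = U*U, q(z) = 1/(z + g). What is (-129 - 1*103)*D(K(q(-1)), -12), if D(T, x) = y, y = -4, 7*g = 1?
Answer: 928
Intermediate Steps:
g = ⅐ (g = (⅐)*1 = ⅐ ≈ 0.14286)
q(z) = 1/(⅐ + z) (q(z) = 1/(z + ⅐) = 1/(⅐ + z))
K(U) = U²
D(T, x) = -4
(-129 - 1*103)*D(K(q(-1)), -12) = (-129 - 1*103)*(-4) = (-129 - 103)*(-4) = -232*(-4) = 928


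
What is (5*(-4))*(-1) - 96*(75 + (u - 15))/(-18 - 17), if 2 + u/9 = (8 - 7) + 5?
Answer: 9916/35 ≈ 283.31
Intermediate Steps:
u = 36 (u = -18 + 9*((8 - 7) + 5) = -18 + 9*(1 + 5) = -18 + 9*6 = -18 + 54 = 36)
(5*(-4))*(-1) - 96*(75 + (u - 15))/(-18 - 17) = (5*(-4))*(-1) - 96*(75 + (36 - 15))/(-18 - 17) = -20*(-1) - 96*(75 + 21)/(-35) = 20 - 9216*(-1)/35 = 20 - 96*(-96/35) = 20 + 9216/35 = 9916/35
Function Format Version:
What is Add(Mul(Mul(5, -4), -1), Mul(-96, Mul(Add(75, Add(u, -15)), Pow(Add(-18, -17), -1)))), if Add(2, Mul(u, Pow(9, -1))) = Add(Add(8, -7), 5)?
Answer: Rational(9916, 35) ≈ 283.31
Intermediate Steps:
u = 36 (u = Add(-18, Mul(9, Add(Add(8, -7), 5))) = Add(-18, Mul(9, Add(1, 5))) = Add(-18, Mul(9, 6)) = Add(-18, 54) = 36)
Add(Mul(Mul(5, -4), -1), Mul(-96, Mul(Add(75, Add(u, -15)), Pow(Add(-18, -17), -1)))) = Add(Mul(Mul(5, -4), -1), Mul(-96, Mul(Add(75, Add(36, -15)), Pow(Add(-18, -17), -1)))) = Add(Mul(-20, -1), Mul(-96, Mul(Add(75, 21), Pow(-35, -1)))) = Add(20, Mul(-96, Mul(96, Rational(-1, 35)))) = Add(20, Mul(-96, Rational(-96, 35))) = Add(20, Rational(9216, 35)) = Rational(9916, 35)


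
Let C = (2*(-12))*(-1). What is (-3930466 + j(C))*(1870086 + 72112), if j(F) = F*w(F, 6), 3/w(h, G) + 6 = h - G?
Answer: -7633731551080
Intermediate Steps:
w(h, G) = 3/(-6 + h - G) (w(h, G) = 3/(-6 + (h - G)) = 3/(-6 + h - G))
C = 24 (C = -24*(-1) = 24)
j(F) = 3*F/(-12 + F) (j(F) = F*(3/(-6 + F - 1*6)) = F*(3/(-6 + F - 6)) = F*(3/(-12 + F)) = 3*F/(-12 + F))
(-3930466 + j(C))*(1870086 + 72112) = (-3930466 + 3*24/(-12 + 24))*(1870086 + 72112) = (-3930466 + 3*24/12)*1942198 = (-3930466 + 3*24*(1/12))*1942198 = (-3930466 + 6)*1942198 = -3930460*1942198 = -7633731551080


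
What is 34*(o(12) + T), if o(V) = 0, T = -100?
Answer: -3400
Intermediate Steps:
34*(o(12) + T) = 34*(0 - 100) = 34*(-100) = -3400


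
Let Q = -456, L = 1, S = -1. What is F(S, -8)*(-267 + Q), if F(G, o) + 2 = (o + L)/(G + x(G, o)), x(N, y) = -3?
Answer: 723/4 ≈ 180.75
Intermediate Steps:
F(G, o) = -2 + (1 + o)/(-3 + G) (F(G, o) = -2 + (o + 1)/(G - 3) = -2 + (1 + o)/(-3 + G))
F(S, -8)*(-267 + Q) = ((7 - 8 - 2*(-1))/(-3 - 1))*(-267 - 456) = ((7 - 8 + 2)/(-4))*(-723) = -¼*1*(-723) = -¼*(-723) = 723/4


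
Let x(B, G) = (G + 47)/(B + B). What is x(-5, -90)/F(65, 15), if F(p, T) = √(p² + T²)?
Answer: 43*√178/8900 ≈ 0.064460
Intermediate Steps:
F(p, T) = √(T² + p²)
x(B, G) = (47 + G)/(2*B) (x(B, G) = (47 + G)/((2*B)) = (47 + G)*(1/(2*B)) = (47 + G)/(2*B))
x(-5, -90)/F(65, 15) = ((½)*(47 - 90)/(-5))/(√(15² + 65²)) = ((½)*(-⅕)*(-43))/(√(225 + 4225)) = 43/(10*(√4450)) = 43/(10*((5*√178))) = 43*(√178/890)/10 = 43*√178/8900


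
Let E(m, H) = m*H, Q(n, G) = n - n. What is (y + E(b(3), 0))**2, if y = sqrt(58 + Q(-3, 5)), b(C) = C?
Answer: 58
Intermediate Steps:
Q(n, G) = 0
E(m, H) = H*m
y = sqrt(58) (y = sqrt(58 + 0) = sqrt(58) ≈ 7.6158)
(y + E(b(3), 0))**2 = (sqrt(58) + 0*3)**2 = (sqrt(58) + 0)**2 = (sqrt(58))**2 = 58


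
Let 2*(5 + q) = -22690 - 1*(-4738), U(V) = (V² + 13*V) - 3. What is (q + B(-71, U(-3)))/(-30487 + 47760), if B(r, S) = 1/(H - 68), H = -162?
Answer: -2065631/3972790 ≈ -0.51995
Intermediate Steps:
U(V) = -3 + V² + 13*V
q = -8981 (q = -5 + (-22690 - 1*(-4738))/2 = -5 + (-22690 + 4738)/2 = -5 + (½)*(-17952) = -5 - 8976 = -8981)
B(r, S) = -1/230 (B(r, S) = 1/(-162 - 68) = 1/(-230) = -1/230)
(q + B(-71, U(-3)))/(-30487 + 47760) = (-8981 - 1/230)/(-30487 + 47760) = -2065631/230/17273 = -2065631/230*1/17273 = -2065631/3972790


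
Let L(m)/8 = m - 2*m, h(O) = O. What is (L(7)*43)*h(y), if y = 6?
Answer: -14448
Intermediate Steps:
L(m) = -8*m (L(m) = 8*(m - 2*m) = 8*(-m) = -8*m)
(L(7)*43)*h(y) = (-8*7*43)*6 = -56*43*6 = -2408*6 = -14448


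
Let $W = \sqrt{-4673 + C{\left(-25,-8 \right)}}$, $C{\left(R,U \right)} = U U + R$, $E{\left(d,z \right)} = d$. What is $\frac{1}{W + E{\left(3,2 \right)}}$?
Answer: $\frac{3}{4643} - \frac{i \sqrt{4634}}{4643} \approx 0.00064613 - 0.014662 i$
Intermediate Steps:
$C{\left(R,U \right)} = R + U^{2}$ ($C{\left(R,U \right)} = U^{2} + R = R + U^{2}$)
$W = i \sqrt{4634}$ ($W = \sqrt{-4673 - \left(25 - \left(-8\right)^{2}\right)} = \sqrt{-4673 + \left(-25 + 64\right)} = \sqrt{-4673 + 39} = \sqrt{-4634} = i \sqrt{4634} \approx 68.073 i$)
$\frac{1}{W + E{\left(3,2 \right)}} = \frac{1}{i \sqrt{4634} + 3} = \frac{1}{3 + i \sqrt{4634}}$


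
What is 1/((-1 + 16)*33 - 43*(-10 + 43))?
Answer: -1/924 ≈ -0.0010823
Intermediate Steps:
1/((-1 + 16)*33 - 43*(-10 + 43)) = 1/(15*33 - 43*33) = 1/(495 - 1419) = 1/(-924) = -1/924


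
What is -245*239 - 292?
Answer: -58847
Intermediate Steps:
-245*239 - 292 = -58555 - 292 = -58847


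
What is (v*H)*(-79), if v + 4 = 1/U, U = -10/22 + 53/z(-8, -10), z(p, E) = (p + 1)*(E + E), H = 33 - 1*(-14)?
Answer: 7455704/117 ≈ 63724.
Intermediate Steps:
H = 47 (H = 33 + 14 = 47)
z(p, E) = 2*E*(1 + p) (z(p, E) = (1 + p)*(2*E) = 2*E*(1 + p))
U = -117/1540 (U = -10/22 + 53/((2*(-10)*(1 - 8))) = -10*1/22 + 53/((2*(-10)*(-7))) = -5/11 + 53/140 = -117/1540 ≈ -0.075974)
v = -2008/117 (v = -4 + 1/(-117/1540) = -4 - 1540/117 = -2008/117 ≈ -17.162)
(v*H)*(-79) = -2008/117*47*(-79) = -94376/117*(-79) = 7455704/117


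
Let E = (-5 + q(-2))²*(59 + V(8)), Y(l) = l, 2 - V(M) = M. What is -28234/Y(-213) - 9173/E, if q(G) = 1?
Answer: 21988583/180624 ≈ 121.74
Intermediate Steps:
V(M) = 2 - M
E = 848 (E = (-5 + 1)²*(59 + (2 - 1*8)) = (-4)²*(59 + (2 - 8)) = 16*(59 - 6) = 16*53 = 848)
-28234/Y(-213) - 9173/E = -28234/(-213) - 9173/848 = -28234*(-1/213) - 9173*1/848 = 28234/213 - 9173/848 = 21988583/180624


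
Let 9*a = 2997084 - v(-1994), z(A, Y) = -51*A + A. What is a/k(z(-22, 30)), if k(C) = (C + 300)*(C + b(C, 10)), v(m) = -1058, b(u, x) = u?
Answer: 214153/1980000 ≈ 0.10816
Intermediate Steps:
z(A, Y) = -50*A
k(C) = 2*C*(300 + C) (k(C) = (C + 300)*(C + C) = (300 + C)*(2*C) = 2*C*(300 + C))
a = 2998142/9 (a = (2997084 - 1*(-1058))/9 = (2997084 + 1058)/9 = (1/9)*2998142 = 2998142/9 ≈ 3.3313e+5)
a/k(z(-22, 30)) = 2998142/(9*((2*(-50*(-22))*(300 - 50*(-22))))) = 2998142/(9*((2*1100*(300 + 1100)))) = 2998142/(9*((2*1100*1400))) = (2998142/9)/3080000 = (2998142/9)*(1/3080000) = 214153/1980000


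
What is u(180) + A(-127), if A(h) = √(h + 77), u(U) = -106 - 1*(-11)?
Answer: -95 + 5*I*√2 ≈ -95.0 + 7.0711*I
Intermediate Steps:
u(U) = -95 (u(U) = -106 + 11 = -95)
A(h) = √(77 + h)
u(180) + A(-127) = -95 + √(77 - 127) = -95 + √(-50) = -95 + 5*I*√2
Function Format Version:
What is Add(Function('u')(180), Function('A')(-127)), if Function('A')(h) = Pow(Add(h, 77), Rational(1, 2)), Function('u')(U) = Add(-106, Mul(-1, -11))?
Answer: Add(-95, Mul(5, I, Pow(2, Rational(1, 2)))) ≈ Add(-95.000, Mul(7.0711, I))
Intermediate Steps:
Function('u')(U) = -95 (Function('u')(U) = Add(-106, 11) = -95)
Function('A')(h) = Pow(Add(77, h), Rational(1, 2))
Add(Function('u')(180), Function('A')(-127)) = Add(-95, Pow(Add(77, -127), Rational(1, 2))) = Add(-95, Pow(-50, Rational(1, 2))) = Add(-95, Mul(5, I, Pow(2, Rational(1, 2))))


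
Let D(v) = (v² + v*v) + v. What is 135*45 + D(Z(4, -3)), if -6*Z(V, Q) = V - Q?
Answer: 54689/9 ≈ 6076.6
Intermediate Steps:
Z(V, Q) = -V/6 + Q/6 (Z(V, Q) = -(V - Q)/6 = -V/6 + Q/6)
D(v) = v + 2*v² (D(v) = (v² + v²) + v = 2*v² + v = v + 2*v²)
135*45 + D(Z(4, -3)) = 135*45 + (-⅙*4 + (⅙)*(-3))*(1 + 2*(-⅙*4 + (⅙)*(-3))) = 6075 + (-⅔ - ½)*(1 + 2*(-⅔ - ½)) = 6075 - 7*(1 + 2*(-7/6))/6 = 6075 - 7*(1 - 7/3)/6 = 6075 - 7/6*(-4/3) = 6075 + 14/9 = 54689/9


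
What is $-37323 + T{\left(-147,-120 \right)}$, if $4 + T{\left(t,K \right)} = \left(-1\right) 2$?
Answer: $-37329$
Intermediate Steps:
$T{\left(t,K \right)} = -6$ ($T{\left(t,K \right)} = -4 - 2 = -6$)
$-37323 + T{\left(-147,-120 \right)} = -37323 - 6 = -37329$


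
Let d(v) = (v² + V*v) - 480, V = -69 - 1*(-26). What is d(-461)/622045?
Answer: 231864/622045 ≈ 0.37274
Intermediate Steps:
V = -43 (V = -69 + 26 = -43)
d(v) = -480 + v² - 43*v (d(v) = (v² - 43*v) - 480 = -480 + v² - 43*v)
d(-461)/622045 = (-480 + (-461)² - 43*(-461))/622045 = (-480 + 212521 + 19823)*(1/622045) = 231864*(1/622045) = 231864/622045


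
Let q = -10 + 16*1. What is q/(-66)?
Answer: -1/11 ≈ -0.090909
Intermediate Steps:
q = 6 (q = -10 + 16 = 6)
q/(-66) = 6/(-66) = 6*(-1/66) = -1/11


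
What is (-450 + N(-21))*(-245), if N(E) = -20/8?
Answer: 221725/2 ≈ 1.1086e+5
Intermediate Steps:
N(E) = -5/2 (N(E) = -20*⅛ = -5/2)
(-450 + N(-21))*(-245) = (-450 - 5/2)*(-245) = -905/2*(-245) = 221725/2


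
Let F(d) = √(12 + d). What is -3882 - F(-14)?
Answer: -3882 - I*√2 ≈ -3882.0 - 1.4142*I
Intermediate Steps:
-3882 - F(-14) = -3882 - √(12 - 14) = -3882 - √(-2) = -3882 - I*√2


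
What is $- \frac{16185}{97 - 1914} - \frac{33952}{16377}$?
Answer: $\frac{203370961}{29757009} \approx 6.8344$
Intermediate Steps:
$- \frac{16185}{97 - 1914} - \frac{33952}{16377} = - \frac{16185}{-1817} - \frac{33952}{16377} = \left(-16185\right) \left(- \frac{1}{1817}\right) - \frac{33952}{16377} = \frac{16185}{1817} - \frac{33952}{16377} = \frac{203370961}{29757009}$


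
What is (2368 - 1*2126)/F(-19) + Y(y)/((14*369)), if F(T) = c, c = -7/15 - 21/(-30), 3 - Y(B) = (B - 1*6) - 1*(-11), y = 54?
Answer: 2678912/2583 ≈ 1037.1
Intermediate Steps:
Y(B) = -2 - B (Y(B) = 3 - ((B - 1*6) - 1*(-11)) = 3 - ((B - 6) + 11) = 3 - ((-6 + B) + 11) = 3 - (5 + B) = 3 + (-5 - B) = -2 - B)
c = 7/30 (c = -7*1/15 - 21*(-1/30) = -7/15 + 7/10 = 7/30 ≈ 0.23333)
F(T) = 7/30
(2368 - 1*2126)/F(-19) + Y(y)/((14*369)) = (2368 - 1*2126)/(7/30) + (-2 - 1*54)/((14*369)) = (2368 - 2126)*(30/7) + (-2 - 54)/5166 = 242*(30/7) - 56*1/5166 = 7260/7 - 4/369 = 2678912/2583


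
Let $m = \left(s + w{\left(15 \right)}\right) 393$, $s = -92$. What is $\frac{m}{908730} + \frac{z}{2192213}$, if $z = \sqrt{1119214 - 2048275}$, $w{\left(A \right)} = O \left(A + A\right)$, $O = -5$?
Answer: $- \frac{15851}{151455} + \frac{3 i \sqrt{103229}}{2192213} \approx -0.10466 + 0.00043968 i$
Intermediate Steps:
$w{\left(A \right)} = - 10 A$ ($w{\left(A \right)} = - 5 \left(A + A\right) = - 5 \cdot 2 A = - 10 A$)
$z = 3 i \sqrt{103229}$ ($z = \sqrt{-929061} = 3 i \sqrt{103229} \approx 963.88 i$)
$m = -95106$ ($m = \left(-92 - 150\right) 393 = \left(-242\right) 393 = -95106$)
$\frac{m}{908730} + \frac{z}{2192213} = - \frac{95106}{908730} + \frac{3 i \sqrt{103229}}{2192213} = \left(-95106\right) \frac{1}{908730} + 3 i \sqrt{103229} \cdot \frac{1}{2192213} = - \frac{15851}{151455} + \frac{3 i \sqrt{103229}}{2192213}$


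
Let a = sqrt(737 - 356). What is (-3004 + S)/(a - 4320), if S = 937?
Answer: 2976480/6220673 + 689*sqrt(381)/6220673 ≈ 0.48064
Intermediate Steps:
a = sqrt(381) ≈ 19.519
(-3004 + S)/(a - 4320) = (-3004 + 937)/(sqrt(381) - 4320) = -2067/(-4320 + sqrt(381))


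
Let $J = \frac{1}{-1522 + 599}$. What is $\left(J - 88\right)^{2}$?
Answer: $\frac{6597500625}{851929} \approx 7744.2$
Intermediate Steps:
$J = - \frac{1}{923}$ ($J = \frac{1}{-923} = - \frac{1}{923} \approx -0.0010834$)
$\left(J - 88\right)^{2} = \left(- \frac{1}{923} - 88\right)^{2} = \left(- \frac{81225}{923}\right)^{2} = \frac{6597500625}{851929}$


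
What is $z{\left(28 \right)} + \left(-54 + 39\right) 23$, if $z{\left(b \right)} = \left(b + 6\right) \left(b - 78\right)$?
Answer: $-2045$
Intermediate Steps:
$z{\left(b \right)} = \left(-78 + b\right) \left(6 + b\right)$ ($z{\left(b \right)} = \left(6 + b\right) \left(-78 + b\right) = \left(-78 + b\right) \left(6 + b\right)$)
$z{\left(28 \right)} + \left(-54 + 39\right) 23 = \left(-468 + 28^{2} - 2016\right) + \left(-54 + 39\right) 23 = \left(-468 + 784 - 2016\right) - 345 = -1700 - 345 = -2045$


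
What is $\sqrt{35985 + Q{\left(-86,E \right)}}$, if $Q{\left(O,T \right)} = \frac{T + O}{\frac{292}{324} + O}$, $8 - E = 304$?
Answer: $\frac{\sqrt{1709984745471}}{6893} \approx 189.71$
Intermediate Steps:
$E = -296$ ($E = 8 - 304 = -296$)
$Q{\left(O,T \right)} = \frac{O + T}{\frac{73}{81} + O}$ ($Q{\left(O,T \right)} = \frac{O + T}{292 \cdot \frac{1}{324} + O} = \frac{O + T}{\frac{73}{81} + O}$)
$\sqrt{35985 + Q{\left(-86,E \right)}} = \sqrt{35985 + \frac{81 \left(-86 - 296\right)}{73 + 81 \left(-86\right)}} = \sqrt{35985 + 81 \frac{1}{73 - 6966} \left(-382\right)} = \sqrt{35985 + 81 \frac{1}{-6893} \left(-382\right)} = \sqrt{35985 + 81 \left(- \frac{1}{6893}\right) \left(-382\right)} = \sqrt{35985 + \frac{30942}{6893}} = \sqrt{\frac{248075547}{6893}} = \frac{\sqrt{1709984745471}}{6893}$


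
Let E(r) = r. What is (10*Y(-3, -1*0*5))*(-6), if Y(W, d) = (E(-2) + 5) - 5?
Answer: 120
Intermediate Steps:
Y(W, d) = -2 (Y(W, d) = (-2 + 5) - 5 = 3 - 5 = -2)
(10*Y(-3, -1*0*5))*(-6) = (10*(-2))*(-6) = -20*(-6) = 120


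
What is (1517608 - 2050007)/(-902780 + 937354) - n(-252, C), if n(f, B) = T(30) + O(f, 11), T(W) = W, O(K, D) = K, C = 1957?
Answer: 7143029/34574 ≈ 206.60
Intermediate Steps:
n(f, B) = 30 + f
(1517608 - 2050007)/(-902780 + 937354) - n(-252, C) = (1517608 - 2050007)/(-902780 + 937354) - (30 - 252) = -532399/34574 - 1*(-222) = -532399*1/34574 + 222 = -532399/34574 + 222 = 7143029/34574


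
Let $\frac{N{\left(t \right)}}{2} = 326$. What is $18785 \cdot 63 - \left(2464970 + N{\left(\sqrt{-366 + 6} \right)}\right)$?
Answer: $-1282167$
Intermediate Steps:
$N{\left(t \right)} = 652$ ($N{\left(t \right)} = 2 \cdot 326 = 652$)
$18785 \cdot 63 - \left(2464970 + N{\left(\sqrt{-366 + 6} \right)}\right) = 18785 \cdot 63 - \left(2464970 + 652\right) = 1183455 - 2465622 = -1282167$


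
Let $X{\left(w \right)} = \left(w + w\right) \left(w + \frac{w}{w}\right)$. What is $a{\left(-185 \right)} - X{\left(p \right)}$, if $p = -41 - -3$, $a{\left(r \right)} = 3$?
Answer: $-2809$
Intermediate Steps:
$p = -38$ ($p = -41 + 3 = -38$)
$X{\left(w \right)} = 2 w \left(1 + w\right)$ ($X{\left(w \right)} = 2 w \left(w + 1\right) = 2 w \left(1 + w\right)$)
$a{\left(-185 \right)} - X{\left(p \right)} = 3 - 2 \left(-38\right) \left(1 - 38\right) = 3 - 2 \left(-38\right) \left(-37\right) = 3 - 2812 = -2809$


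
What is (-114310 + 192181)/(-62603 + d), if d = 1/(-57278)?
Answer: -4460295138/3585774635 ≈ -1.2439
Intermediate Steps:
d = -1/57278 ≈ -1.7459e-5
(-114310 + 192181)/(-62603 + d) = (-114310 + 192181)/(-62603 - 1/57278) = 77871/(-3585774635/57278) = 77871*(-57278/3585774635) = -4460295138/3585774635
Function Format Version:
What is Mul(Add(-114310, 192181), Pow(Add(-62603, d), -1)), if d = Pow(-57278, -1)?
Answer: Rational(-4460295138, 3585774635) ≈ -1.2439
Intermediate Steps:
d = Rational(-1, 57278) ≈ -1.7459e-5
Mul(Add(-114310, 192181), Pow(Add(-62603, d), -1)) = Mul(Add(-114310, 192181), Pow(Add(-62603, Rational(-1, 57278)), -1)) = Mul(77871, Pow(Rational(-3585774635, 57278), -1)) = Mul(77871, Rational(-57278, 3585774635)) = Rational(-4460295138, 3585774635)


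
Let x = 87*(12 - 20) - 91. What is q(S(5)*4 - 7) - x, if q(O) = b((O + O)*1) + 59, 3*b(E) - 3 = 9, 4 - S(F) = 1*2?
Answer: 850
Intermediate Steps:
S(F) = 2 (S(F) = 4 - 2 = 2)
b(E) = 4 (b(E) = 1 + (⅓)*9 = 1 + 3 = 4)
q(O) = 63 (q(O) = 4 + 59 = 63)
x = -787 (x = 87*(-8) - 91 = -696 - 91 = -787)
q(S(5)*4 - 7) - x = 63 - 1*(-787) = 63 + 787 = 850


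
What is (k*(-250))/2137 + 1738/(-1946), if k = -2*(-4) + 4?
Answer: -4776053/2079301 ≈ -2.2970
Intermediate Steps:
k = 12 (k = 8 + 4 = 12)
(k*(-250))/2137 + 1738/(-1946) = (12*(-250))/2137 + 1738/(-1946) = -3000*1/2137 + 1738*(-1/1946) = -3000/2137 - 869/973 = -4776053/2079301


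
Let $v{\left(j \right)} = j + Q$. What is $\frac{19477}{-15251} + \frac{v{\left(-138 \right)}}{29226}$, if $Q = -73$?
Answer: $- \frac{572452763}{445725726} \approx -1.2843$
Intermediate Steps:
$v{\left(j \right)} = -73 + j$ ($v{\left(j \right)} = j - 73 = -73 + j$)
$\frac{19477}{-15251} + \frac{v{\left(-138 \right)}}{29226} = \frac{19477}{-15251} + \frac{-73 - 138}{29226} = 19477 \left(- \frac{1}{15251}\right) - \frac{211}{29226} = - \frac{19477}{15251} - \frac{211}{29226} = - \frac{572452763}{445725726}$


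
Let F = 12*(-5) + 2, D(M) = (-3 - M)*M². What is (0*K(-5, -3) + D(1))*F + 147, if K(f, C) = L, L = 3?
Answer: 379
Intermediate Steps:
K(f, C) = 3
D(M) = M²*(-3 - M)
F = -58 (F = -60 + 2 = -58)
(0*K(-5, -3) + D(1))*F + 147 = (0*3 + 1²*(-3 - 1*1))*(-58) + 147 = (0 + 1*(-3 - 1))*(-58) + 147 = (0 + 1*(-4))*(-58) + 147 = (0 - 4)*(-58) + 147 = -4*(-58) + 147 = 232 + 147 = 379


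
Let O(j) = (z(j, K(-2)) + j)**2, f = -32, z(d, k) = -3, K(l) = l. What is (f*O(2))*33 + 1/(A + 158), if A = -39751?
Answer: -41810209/39593 ≈ -1056.0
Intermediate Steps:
O(j) = (-3 + j)**2
(f*O(2))*33 + 1/(A + 158) = -32*(-3 + 2)**2*33 + 1/(-39751 + 158) = -32*(-1)**2*33 + 1/(-39593) = -32*1*33 - 1/39593 = -32*33 - 1/39593 = -1056 - 1/39593 = -41810209/39593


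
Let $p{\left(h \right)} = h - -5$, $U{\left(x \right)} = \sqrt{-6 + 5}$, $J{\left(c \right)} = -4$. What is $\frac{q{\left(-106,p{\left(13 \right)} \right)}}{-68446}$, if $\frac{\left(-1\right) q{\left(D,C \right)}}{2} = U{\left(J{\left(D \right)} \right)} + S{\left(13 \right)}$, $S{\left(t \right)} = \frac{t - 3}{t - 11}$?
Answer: $\frac{5}{34223} + \frac{i}{34223} \approx 0.0001461 + 2.922 \cdot 10^{-5} i$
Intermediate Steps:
$S{\left(t \right)} = \frac{-3 + t}{-11 + t}$
$U{\left(x \right)} = i$ ($U{\left(x \right)} = \sqrt{-1} = i$)
$p{\left(h \right)} = 5 + h$ ($p{\left(h \right)} = h + 5 = 5 + h$)
$q{\left(D,C \right)} = -10 - 2 i$ ($q{\left(D,C \right)} = - 2 \left(i + \frac{-3 + 13}{-11 + 13}\right) = - 2 \left(i + \frac{1}{2} \cdot 10\right) = - 2 \left(i + 5\right) = - 2 \left(5 + i\right) = -10 - 2 i$)
$\frac{q{\left(-106,p{\left(13 \right)} \right)}}{-68446} = \frac{-10 - 2 i}{-68446} = \left(-10 - 2 i\right) \left(- \frac{1}{68446}\right) = \frac{5}{34223} + \frac{i}{34223}$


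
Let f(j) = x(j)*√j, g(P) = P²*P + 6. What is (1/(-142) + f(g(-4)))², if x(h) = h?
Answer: -3934238367/20164 + 58*I*√58/71 ≈ -1.9511e+5 + 6.2213*I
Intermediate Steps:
g(P) = 6 + P³ (g(P) = P³ + 6 = 6 + P³)
f(j) = j^(3/2) (f(j) = j*√j = j^(3/2))
(1/(-142) + f(g(-4)))² = (1/(-142) + (6 + (-4)³)^(3/2))² = (-1/142 + (6 - 64)^(3/2))² = (-1/142 + (-58)^(3/2))² = (-1/142 - 58*I*√58)²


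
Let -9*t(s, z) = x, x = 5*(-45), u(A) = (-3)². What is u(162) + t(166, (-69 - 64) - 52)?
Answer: 34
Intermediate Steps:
u(A) = 9
x = -225
t(s, z) = 25 (t(s, z) = -⅑*(-225) = 25)
u(162) + t(166, (-69 - 64) - 52) = 9 + 25 = 34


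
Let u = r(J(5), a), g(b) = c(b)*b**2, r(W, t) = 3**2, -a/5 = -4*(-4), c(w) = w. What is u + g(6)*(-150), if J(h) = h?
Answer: -32391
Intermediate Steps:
a = -80 (a = -(-20)*(-4) = -5*16 = -80)
r(W, t) = 9
g(b) = b**3 (g(b) = b*b**2 = b**3)
u = 9
u + g(6)*(-150) = 9 + 6**3*(-150) = 9 + 216*(-150) = 9 - 32400 = -32391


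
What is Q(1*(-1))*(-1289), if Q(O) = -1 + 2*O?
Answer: 3867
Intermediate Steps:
Q(1*(-1))*(-1289) = (-1 + 2*(1*(-1)))*(-1289) = (-1 + 2*(-1))*(-1289) = (-1 - 2)*(-1289) = -3*(-1289) = 3867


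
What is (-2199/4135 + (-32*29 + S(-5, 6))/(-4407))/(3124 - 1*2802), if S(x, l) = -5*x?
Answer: -992848/977964715 ≈ -0.0010152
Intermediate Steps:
(-2199/4135 + (-32*29 + S(-5, 6))/(-4407))/(3124 - 1*2802) = (-2199/4135 + (-32*29 - 5*(-5))/(-4407))/(3124 - 1*2802) = (-2199*1/4135 + (-928 + 25)*(-1/4407))/(3124 - 2802) = (-2199/4135 - 903*(-1/4407))/322 = (-2199/4135 + 301/1469)*(1/322) = -1985696/6074315*1/322 = -992848/977964715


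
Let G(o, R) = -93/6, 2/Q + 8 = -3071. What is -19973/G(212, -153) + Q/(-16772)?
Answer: 1031425453355/800435314 ≈ 1288.6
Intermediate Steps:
Q = -2/3079 (Q = 2/(-8 - 3071) = 2/(-3079) = 2*(-1/3079) = -2/3079 ≈ -0.00064956)
G(o, R) = -31/2 (G(o, R) = -93*1/6 = -31/2)
-19973/G(212, -153) + Q/(-16772) = -19973/(-31/2) - 2/3079/(-16772) = -19973*(-2/31) - 2/3079*(-1/16772) = 39946/31 + 1/25820494 = 1031425453355/800435314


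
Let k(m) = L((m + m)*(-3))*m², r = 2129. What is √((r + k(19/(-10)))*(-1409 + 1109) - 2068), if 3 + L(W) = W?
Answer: I*√16246630/5 ≈ 806.14*I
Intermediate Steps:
L(W) = -3 + W
k(m) = m²*(-3 - 6*m) (k(m) = (-3 + (m + m)*(-3))*m² = (-3 + (2*m)*(-3))*m² = (-3 - 6*m)*m² = m²*(-3 - 6*m))
√((r + k(19/(-10)))*(-1409 + 1109) - 2068) = √((2129 + (19/(-10))²*(-3 - 114/(-10)))*(-1409 + 1109) - 2068) = √((2129 + (19*(-⅒))²*(-3 - 114*(-1)/10))*(-300) - 2068) = √((2129 + (-19/10)²*(-3 - 6*(-19/10)))*(-300) - 2068) = √((2129 + 361*(-3 + 57/5)/100)*(-300) - 2068) = √((2129 + (361/100)*(42/5))*(-300) - 2068) = √((2129 + 7581/250)*(-300) - 2068) = √((539831/250)*(-300) - 2068) = √(-3238986/5 - 2068) = √(-3249326/5) = I*√16246630/5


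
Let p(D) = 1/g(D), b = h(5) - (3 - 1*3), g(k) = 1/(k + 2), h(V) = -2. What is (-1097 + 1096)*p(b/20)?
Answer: -19/10 ≈ -1.9000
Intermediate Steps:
g(k) = 1/(2 + k)
b = -2 (b = -2 - (3 - 1*3) = -2 - (3 - 3) = -2 - 1*0 = -2 + 0 = -2)
p(D) = 2 + D (p(D) = 1/(1/(2 + D)) = 2 + D)
(-1097 + 1096)*p(b/20) = (-1097 + 1096)*(2 - 2/20) = -(2 - 2*1/20) = -(2 - 1/10) = -1*19/10 = -19/10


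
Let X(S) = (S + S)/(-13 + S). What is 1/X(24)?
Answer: 11/48 ≈ 0.22917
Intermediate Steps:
X(S) = 2*S/(-13 + S) (X(S) = (2*S)/(-13 + S) = 2*S/(-13 + S))
1/X(24) = 1/(2*24/(-13 + 24)) = 1/(2*24/11) = 1/(2*24*(1/11)) = 1/(48/11) = 11/48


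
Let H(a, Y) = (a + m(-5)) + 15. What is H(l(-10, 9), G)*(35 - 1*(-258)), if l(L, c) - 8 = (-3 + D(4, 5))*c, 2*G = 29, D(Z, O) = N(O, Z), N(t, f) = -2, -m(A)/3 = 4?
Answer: -9962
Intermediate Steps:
m(A) = -12 (m(A) = -3*4 = -12)
D(Z, O) = -2
G = 29/2 (G = (1/2)*29 = 29/2 ≈ 14.500)
l(L, c) = 8 - 5*c (l(L, c) = 8 + (-3 - 2)*c = 8 - 5*c)
H(a, Y) = 3 + a (H(a, Y) = (a - 12) + 15 = (-12 + a) + 15 = 3 + a)
H(l(-10, 9), G)*(35 - 1*(-258)) = (3 + (8 - 5*9))*(35 - 1*(-258)) = (3 + (8 - 45))*(35 + 258) = (3 - 37)*293 = -34*293 = -9962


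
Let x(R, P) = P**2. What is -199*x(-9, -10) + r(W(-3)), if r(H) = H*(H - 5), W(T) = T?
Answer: -19876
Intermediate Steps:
r(H) = H*(-5 + H)
-199*x(-9, -10) + r(W(-3)) = -199*(-10)**2 - 3*(-5 - 3) = -199*100 - 3*(-8) = -19900 + 24 = -19876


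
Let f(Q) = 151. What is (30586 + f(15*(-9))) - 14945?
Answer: 15792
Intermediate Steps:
(30586 + f(15*(-9))) - 14945 = (30586 + 151) - 14945 = 30737 - 14945 = 15792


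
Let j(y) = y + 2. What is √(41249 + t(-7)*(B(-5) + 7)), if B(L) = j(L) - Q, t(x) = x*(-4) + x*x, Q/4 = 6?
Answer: √39709 ≈ 199.27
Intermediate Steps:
Q = 24 (Q = 4*6 = 24)
t(x) = x² - 4*x (t(x) = -4*x + x² = x² - 4*x)
j(y) = 2 + y
B(L) = -22 + L (B(L) = (2 + L) - 1*24 = (2 + L) - 24 = -22 + L)
√(41249 + t(-7)*(B(-5) + 7)) = √(41249 + (-7*(-4 - 7))*((-22 - 5) + 7)) = √(41249 + (-7*(-11))*(-27 + 7)) = √(41249 + 77*(-20)) = √(41249 - 1540) = √39709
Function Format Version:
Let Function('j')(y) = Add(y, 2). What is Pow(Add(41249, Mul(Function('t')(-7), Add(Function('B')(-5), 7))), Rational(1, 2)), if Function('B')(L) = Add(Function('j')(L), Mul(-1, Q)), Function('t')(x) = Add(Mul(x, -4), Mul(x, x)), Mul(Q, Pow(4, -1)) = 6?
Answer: Pow(39709, Rational(1, 2)) ≈ 199.27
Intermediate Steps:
Q = 24 (Q = Mul(4, 6) = 24)
Function('t')(x) = Add(Pow(x, 2), Mul(-4, x)) (Function('t')(x) = Add(Mul(-4, x), Pow(x, 2)) = Add(Pow(x, 2), Mul(-4, x)))
Function('j')(y) = Add(2, y)
Function('B')(L) = Add(-22, L) (Function('B')(L) = Add(Add(2, L), Mul(-1, 24)) = Add(Add(2, L), -24) = Add(-22, L))
Pow(Add(41249, Mul(Function('t')(-7), Add(Function('B')(-5), 7))), Rational(1, 2)) = Pow(Add(41249, Mul(Mul(-7, Add(-4, -7)), Add(Add(-22, -5), 7))), Rational(1, 2)) = Pow(Add(41249, Mul(Mul(-7, -11), Add(-27, 7))), Rational(1, 2)) = Pow(Add(41249, Mul(77, -20)), Rational(1, 2)) = Pow(Add(41249, -1540), Rational(1, 2)) = Pow(39709, Rational(1, 2))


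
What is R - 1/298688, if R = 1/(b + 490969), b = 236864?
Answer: -429145/217394983104 ≈ -1.9740e-6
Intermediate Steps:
R = 1/727833 (R = 1/(236864 + 490969) = 1/727833 ≈ 1.3739e-6)
R - 1/298688 = 1/727833 - 1/298688 = -429145/217394983104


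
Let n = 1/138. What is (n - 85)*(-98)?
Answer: 574721/69 ≈ 8329.3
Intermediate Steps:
n = 1/138 ≈ 0.0072464
(n - 85)*(-98) = (1/138 - 85)*(-98) = -11729/138*(-98) = 574721/69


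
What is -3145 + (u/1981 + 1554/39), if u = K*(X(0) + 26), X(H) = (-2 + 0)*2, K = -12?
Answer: -79970459/25753 ≈ -3105.3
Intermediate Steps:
X(H) = -4 (X(H) = -2*2 = -4)
u = -264 (u = -12*(-4 + 26) = -12*22 = -264)
-3145 + (u/1981 + 1554/39) = -3145 + (-264/1981 + 1554/39) = -3145 + (-264*1/1981 + 1554*(1/39)) = -3145 + (-264/1981 + 518/13) = -3145 + 1022726/25753 = -79970459/25753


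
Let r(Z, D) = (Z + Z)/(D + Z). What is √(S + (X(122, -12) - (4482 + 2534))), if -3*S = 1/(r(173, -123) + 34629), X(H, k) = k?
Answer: I*√47425043283688158/2597694 ≈ 83.833*I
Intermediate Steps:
r(Z, D) = 2*Z/(D + Z) (r(Z, D) = (2*Z)/(D + Z) = 2*Z/(D + Z))
S = -25/2597694 (S = -1/(3*(2*173/(-123 + 173) + 34629)) = -1/(3*(2*173/50 + 34629)) = -1/(3*(2*173*(1/50) + 34629)) = -1/(3*(173/25 + 34629)) = -1/(3*865898/25) = -⅓*25/865898 = -25/2597694 ≈ -9.6239e-6)
√(S + (X(122, -12) - (4482 + 2534))) = √(-25/2597694 + (-12 - (4482 + 2534))) = √(-25/2597694 + (-12 - 1*7016)) = √(-25/2597694 + (-12 - 7016)) = √(-25/2597694 - 7028) = √(-18256593457/2597694) = I*√47425043283688158/2597694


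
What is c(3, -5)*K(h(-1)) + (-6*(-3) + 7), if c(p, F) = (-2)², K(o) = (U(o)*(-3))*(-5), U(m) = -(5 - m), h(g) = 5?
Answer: 25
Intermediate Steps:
U(m) = -5 + m
K(o) = -75 + 15*o (K(o) = ((-5 + o)*(-3))*(-5) = (15 - 3*o)*(-5) = -75 + 15*o)
c(p, F) = 4
c(3, -5)*K(h(-1)) + (-6*(-3) + 7) = 4*(-75 + 15*5) + (-6*(-3) + 7) = 4*(-75 + 75) + (18 + 7) = 4*0 + 25 = 0 + 25 = 25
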